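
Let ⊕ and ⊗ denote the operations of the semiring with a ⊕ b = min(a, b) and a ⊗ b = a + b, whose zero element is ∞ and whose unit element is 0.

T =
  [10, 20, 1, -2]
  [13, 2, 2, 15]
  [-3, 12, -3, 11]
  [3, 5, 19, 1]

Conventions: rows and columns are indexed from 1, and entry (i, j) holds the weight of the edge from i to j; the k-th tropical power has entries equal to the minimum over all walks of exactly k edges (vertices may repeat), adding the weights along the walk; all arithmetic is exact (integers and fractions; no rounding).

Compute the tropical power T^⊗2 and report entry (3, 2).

T^⊗2:
  [-2, 3, -2, -1]
  [-1, 4, -1, 11]
  [-6, 9, -6, -5]
  [4, 6, 4, 1]
Key observation: the optimum is the walk 3->3->2, with weight (-3) + 12 = 9.
Optimal value attained by: walk 3->3->2.
Answer: (T^⊗2)[3][2] = 9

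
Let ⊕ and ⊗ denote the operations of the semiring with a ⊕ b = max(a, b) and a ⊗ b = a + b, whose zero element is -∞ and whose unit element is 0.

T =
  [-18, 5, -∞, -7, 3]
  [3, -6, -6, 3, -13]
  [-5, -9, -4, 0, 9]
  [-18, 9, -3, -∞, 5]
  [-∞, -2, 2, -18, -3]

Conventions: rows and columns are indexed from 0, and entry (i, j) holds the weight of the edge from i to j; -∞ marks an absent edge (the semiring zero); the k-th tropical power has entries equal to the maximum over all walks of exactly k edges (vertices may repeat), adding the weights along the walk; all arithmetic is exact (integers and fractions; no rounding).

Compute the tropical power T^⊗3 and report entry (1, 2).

T^⊗2:
  [8, 2, 5, 8, 0]
  [-3, 12, 0, -3, 8]
  [-6, 9, 11, -4, 6]
  [12, 3, 7, 12, 6]
  [1, -5, -1, 2, 11]
T^⊗3:
  [5, 17, 5, 5, 14]
  [15, 6, 10, 15, 9]
  [12, 5, 8, 12, 20]
  [6, 21, 9, 7, 17]
  [-2, 11, 13, -1, 8]
Key observation: the optimum is the walk 1->3->4->2, with weight 3 + 5 + 2 = 10.
Optimal value attained by: walk 1->3->4->2.
Answer: (T^⊗3)[1][2] = 10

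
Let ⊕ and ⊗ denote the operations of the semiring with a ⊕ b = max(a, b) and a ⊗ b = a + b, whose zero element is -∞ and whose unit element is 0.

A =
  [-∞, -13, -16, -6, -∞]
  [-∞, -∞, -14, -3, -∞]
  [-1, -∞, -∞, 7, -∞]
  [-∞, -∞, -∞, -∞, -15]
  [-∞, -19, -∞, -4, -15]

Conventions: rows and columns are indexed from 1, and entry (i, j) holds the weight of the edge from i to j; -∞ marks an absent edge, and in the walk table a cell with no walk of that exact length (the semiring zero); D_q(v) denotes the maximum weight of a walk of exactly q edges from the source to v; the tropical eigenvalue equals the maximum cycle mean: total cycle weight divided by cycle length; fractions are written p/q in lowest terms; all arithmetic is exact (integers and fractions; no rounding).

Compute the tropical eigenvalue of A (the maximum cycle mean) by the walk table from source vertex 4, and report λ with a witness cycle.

q=0: [-∞, -∞, -∞, 0, -∞]
q=1: [-∞, -∞, -∞, -∞, -15]
q=2: [-∞, -34, -∞, -19, -30]
q=3: [-∞, -49, -48, -34, -34]
q=4: [-49, -53, -63, -38, -49]
q=5: [-64, -62, -65, -53, -53]
Optimal cycle mean attained by: cycle 1->3->1, total (-16) + (-1), length 2.
Answer: λ = -17/2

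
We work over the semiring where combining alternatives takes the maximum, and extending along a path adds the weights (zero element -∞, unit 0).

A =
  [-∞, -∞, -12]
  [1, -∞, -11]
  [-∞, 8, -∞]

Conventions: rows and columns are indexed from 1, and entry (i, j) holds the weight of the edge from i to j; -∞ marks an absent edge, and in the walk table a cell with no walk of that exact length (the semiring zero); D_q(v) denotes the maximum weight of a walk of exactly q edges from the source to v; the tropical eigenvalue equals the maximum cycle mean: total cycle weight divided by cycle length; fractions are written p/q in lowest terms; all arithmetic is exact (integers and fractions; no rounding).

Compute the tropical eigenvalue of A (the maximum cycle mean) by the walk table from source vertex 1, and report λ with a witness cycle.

q=0: [0, -∞, -∞]
q=1: [-∞, -∞, -12]
q=2: [-∞, -4, -∞]
q=3: [-3, -∞, -15]
Optimal cycle mean attained by: cycle 1->3->2->1, total (-12) + 8 + 1, length 3.
Answer: λ = -1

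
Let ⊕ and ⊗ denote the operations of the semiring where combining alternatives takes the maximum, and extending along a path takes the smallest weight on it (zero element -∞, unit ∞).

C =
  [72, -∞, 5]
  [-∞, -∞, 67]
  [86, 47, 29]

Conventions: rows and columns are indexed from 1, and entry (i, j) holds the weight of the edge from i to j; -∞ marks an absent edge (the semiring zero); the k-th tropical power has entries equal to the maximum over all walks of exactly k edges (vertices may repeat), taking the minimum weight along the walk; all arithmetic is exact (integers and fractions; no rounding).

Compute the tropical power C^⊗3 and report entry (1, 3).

C^⊗2:
  [72, 5, 5]
  [67, 47, 29]
  [72, 29, 47]
C^⊗3:
  [72, 5, 5]
  [67, 29, 47]
  [72, 47, 29]
Key observation: the optimum is the walk 1->1->1->3, with weight 72 min 72 min 5 = 5.
Optimal value attained by: walk 1->1->1->3.
Answer: (C^⊗3)[1][3] = 5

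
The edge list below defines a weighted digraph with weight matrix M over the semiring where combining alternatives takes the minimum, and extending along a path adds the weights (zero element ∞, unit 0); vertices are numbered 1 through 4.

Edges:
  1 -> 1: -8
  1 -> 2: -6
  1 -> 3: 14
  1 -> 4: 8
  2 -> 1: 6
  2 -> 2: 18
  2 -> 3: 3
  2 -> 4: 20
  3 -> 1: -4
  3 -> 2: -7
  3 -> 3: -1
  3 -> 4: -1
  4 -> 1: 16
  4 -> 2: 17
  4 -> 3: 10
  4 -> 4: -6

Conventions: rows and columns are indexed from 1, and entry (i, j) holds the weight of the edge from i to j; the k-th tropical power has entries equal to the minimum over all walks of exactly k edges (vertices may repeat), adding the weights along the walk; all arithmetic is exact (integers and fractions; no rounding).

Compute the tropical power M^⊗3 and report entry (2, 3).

M^⊗2:
  [-16, -14, -3, 0]
  [-2, -4, 2, 2]
  [-12, -10, -4, -7]
  [6, 3, 4, -12]
M^⊗3:
  [-24, -22, -11, -8]
  [-10, -8, -1, -4]
  [-20, -18, -7, -13]
  [-2, -3, -2, -18]
Key observation: the optimum is the walk 2->3->2->3, with weight 3 + (-7) + 3 = -1.
Optimal value attained by: walk 2->3->2->3.
Answer: (M^⊗3)[2][3] = -1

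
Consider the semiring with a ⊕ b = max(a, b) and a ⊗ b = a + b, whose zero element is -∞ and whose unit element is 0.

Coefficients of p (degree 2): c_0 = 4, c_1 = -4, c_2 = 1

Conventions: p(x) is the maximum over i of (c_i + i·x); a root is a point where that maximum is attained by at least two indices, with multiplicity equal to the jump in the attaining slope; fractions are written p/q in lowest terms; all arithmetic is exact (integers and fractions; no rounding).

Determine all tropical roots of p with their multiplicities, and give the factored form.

hull edge (i=0, c=4) to (i=2, c=1): slope -3/2, span 2
Factored form: p(x) = 1 ⊗ (x ⊕ 3/2) ⊗ (x ⊕ 3/2)
Answer: roots = 3/2 (mult 2)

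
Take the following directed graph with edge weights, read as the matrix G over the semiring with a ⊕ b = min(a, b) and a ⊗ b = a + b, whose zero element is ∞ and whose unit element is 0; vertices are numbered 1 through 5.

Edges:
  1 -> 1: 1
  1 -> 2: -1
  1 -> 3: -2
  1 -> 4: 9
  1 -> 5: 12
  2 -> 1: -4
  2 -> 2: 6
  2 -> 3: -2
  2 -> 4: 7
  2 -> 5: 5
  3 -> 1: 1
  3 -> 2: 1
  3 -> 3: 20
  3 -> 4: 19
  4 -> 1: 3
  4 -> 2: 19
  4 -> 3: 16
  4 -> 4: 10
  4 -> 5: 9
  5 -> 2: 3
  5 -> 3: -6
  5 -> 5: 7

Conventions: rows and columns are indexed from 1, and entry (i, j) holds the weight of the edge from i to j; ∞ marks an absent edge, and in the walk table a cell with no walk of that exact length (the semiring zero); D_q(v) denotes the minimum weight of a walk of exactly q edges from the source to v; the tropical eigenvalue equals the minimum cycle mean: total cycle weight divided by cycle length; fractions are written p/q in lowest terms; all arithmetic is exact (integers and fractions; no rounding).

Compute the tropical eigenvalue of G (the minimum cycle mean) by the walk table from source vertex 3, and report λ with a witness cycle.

q=0: [∞, ∞, 0, ∞, ∞]
q=1: [1, 1, 20, 19, ∞]
q=2: [-3, 0, -1, 8, 6]
q=3: [-4, -4, -5, 6, 5]
q=4: [-8, -5, -6, 3, 1]
q=5: [-9, -9, -10, 1, 0]
Optimal cycle mean attained by: cycle 1->2->1, total (-1) + (-4), length 2.
Answer: λ = -5/2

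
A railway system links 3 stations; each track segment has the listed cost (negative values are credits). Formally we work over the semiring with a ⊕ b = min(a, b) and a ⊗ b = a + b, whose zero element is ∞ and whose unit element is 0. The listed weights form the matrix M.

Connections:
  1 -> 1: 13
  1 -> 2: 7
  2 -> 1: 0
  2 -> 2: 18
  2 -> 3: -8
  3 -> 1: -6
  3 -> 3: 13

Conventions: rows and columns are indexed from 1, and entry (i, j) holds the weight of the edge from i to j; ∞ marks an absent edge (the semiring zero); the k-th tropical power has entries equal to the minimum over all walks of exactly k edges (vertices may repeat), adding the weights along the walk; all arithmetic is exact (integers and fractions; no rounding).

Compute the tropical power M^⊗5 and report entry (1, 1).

M^⊗2:
  [7, 20, -1]
  [-14, 7, 5]
  [7, 1, 26]
M^⊗3:
  [-7, 14, 12]
  [-1, -7, -1]
  [1, 14, -7]
M^⊗4:
  [6, 0, 6]
  [-7, 6, -15]
  [-13, 8, 6]
M^⊗5:
  [0, 13, -8]
  [-21, 0, -2]
  [0, -6, 0]
Key observation: the optimum is the walk 1->2->1->2->3->1, with weight 7 + 0 + 7 + (-8) + (-6) = 0.
Optimal value attained by: walk 1->2->1->2->3->1.
Answer: (M^⊗5)[1][1] = 0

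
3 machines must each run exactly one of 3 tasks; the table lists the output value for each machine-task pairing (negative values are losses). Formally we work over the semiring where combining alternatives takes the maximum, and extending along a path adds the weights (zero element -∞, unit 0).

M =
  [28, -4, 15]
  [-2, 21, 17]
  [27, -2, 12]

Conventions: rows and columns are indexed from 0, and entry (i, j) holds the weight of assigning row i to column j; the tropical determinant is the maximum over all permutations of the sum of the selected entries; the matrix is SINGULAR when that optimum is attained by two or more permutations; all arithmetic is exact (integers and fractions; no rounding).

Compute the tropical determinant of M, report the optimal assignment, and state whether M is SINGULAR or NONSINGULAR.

σ = (0, 1, 2): 28 + 21 + 12 = 61
σ = (0, 2, 1): 28 + 17 + (-2) = 43
σ = (1, 0, 2): (-4) + (-2) + 12 = 6
σ = (1, 2, 0): (-4) + 17 + 27 = 40
σ = (2, 0, 1): 15 + (-2) + (-2) = 11
σ = (2, 1, 0): 15 + 21 + 27 = 63
Optimal value attained by: σ = (2, 1, 0).
Answer: det⊕(M) = 63; verdict: NONSINGULAR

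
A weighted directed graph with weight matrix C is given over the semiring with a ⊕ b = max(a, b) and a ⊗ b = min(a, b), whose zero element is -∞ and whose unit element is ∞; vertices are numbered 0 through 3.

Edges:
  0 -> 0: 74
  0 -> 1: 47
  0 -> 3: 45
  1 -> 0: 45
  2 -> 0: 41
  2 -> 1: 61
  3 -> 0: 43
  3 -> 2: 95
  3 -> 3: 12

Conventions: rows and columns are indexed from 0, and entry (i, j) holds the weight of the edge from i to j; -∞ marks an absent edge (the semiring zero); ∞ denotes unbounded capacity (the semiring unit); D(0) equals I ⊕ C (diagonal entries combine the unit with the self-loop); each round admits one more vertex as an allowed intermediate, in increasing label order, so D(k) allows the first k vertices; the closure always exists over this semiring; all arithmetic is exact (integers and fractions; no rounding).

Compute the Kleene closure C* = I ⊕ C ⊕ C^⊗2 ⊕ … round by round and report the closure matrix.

D(0):
  [∞, 47, -∞, 45]
  [45, ∞, -∞, -∞]
  [41, 61, ∞, -∞]
  [43, -∞, 95, ∞]
D(1):
  [∞, 47, -∞, 45]
  [45, ∞, -∞, 45]
  [41, 61, ∞, 41]
  [43, 43, 95, ∞]
D(2):
  [∞, 47, -∞, 45]
  [45, ∞, -∞, 45]
  [45, 61, ∞, 45]
  [43, 43, 95, ∞]
D(3):
  [∞, 47, -∞, 45]
  [45, ∞, -∞, 45]
  [45, 61, ∞, 45]
  [45, 61, 95, ∞]
D(4):
  [∞, 47, 45, 45]
  [45, ∞, 45, 45]
  [45, 61, ∞, 45]
  [45, 61, 95, ∞]
Answer: C* = [[∞, 47, 45, 45], [45, ∞, 45, 45], [45, 61, ∞, 45], [45, 61, 95, ∞]]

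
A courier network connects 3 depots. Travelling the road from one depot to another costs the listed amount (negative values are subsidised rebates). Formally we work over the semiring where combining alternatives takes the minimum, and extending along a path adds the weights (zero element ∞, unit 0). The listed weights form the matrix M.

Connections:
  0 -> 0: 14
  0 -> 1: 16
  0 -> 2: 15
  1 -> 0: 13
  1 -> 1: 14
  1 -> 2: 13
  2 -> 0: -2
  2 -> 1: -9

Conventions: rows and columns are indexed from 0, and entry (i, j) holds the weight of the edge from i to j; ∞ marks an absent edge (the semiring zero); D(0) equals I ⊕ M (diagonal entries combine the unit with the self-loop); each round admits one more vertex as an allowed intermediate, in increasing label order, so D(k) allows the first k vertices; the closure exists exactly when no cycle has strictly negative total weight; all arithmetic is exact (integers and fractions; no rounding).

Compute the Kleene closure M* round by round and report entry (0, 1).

D(0):
  [0, 16, 15]
  [13, 0, 13]
  [-2, -9, 0]
D(1):
  [0, 16, 15]
  [13, 0, 13]
  [-2, -9, 0]
D(2):
  [0, 16, 15]
  [13, 0, 13]
  [-2, -9, 0]
D(3):
  [0, 6, 15]
  [11, 0, 13]
  [-2, -9, 0]
Answer: M*[0][1] = 6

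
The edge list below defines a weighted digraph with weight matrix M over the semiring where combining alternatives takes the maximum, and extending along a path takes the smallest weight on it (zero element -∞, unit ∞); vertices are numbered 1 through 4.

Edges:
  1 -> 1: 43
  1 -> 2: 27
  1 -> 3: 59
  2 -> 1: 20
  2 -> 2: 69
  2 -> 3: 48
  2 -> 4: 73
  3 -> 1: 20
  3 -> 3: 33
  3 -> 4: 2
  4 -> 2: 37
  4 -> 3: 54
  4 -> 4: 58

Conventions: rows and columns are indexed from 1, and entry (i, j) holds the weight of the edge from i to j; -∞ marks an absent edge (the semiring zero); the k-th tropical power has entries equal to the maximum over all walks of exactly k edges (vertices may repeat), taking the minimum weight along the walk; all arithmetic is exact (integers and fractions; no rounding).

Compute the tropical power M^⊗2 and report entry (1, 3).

M^⊗2:
  [43, 27, 43, 27]
  [20, 69, 54, 69]
  [20, 20, 33, 2]
  [20, 37, 54, 58]
Key observation: the optimum is the walk 1->1->3, with weight 43 min 59 = 43.
Optimal value attained by: walk 1->1->3.
Answer: (M^⊗2)[1][3] = 43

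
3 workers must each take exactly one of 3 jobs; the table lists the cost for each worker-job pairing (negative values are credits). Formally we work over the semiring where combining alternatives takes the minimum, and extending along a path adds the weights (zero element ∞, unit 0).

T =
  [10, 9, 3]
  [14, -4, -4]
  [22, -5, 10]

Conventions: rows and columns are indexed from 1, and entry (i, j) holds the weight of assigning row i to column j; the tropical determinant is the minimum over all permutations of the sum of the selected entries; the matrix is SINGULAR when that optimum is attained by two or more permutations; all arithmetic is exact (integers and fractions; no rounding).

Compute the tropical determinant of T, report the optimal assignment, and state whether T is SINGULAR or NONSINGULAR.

σ = (1, 2, 3): 10 + (-4) + 10 = 16
σ = (1, 3, 2): 10 + (-4) + (-5) = 1
σ = (2, 1, 3): 9 + 14 + 10 = 33
σ = (2, 3, 1): 9 + (-4) + 22 = 27
σ = (3, 1, 2): 3 + 14 + (-5) = 12
σ = (3, 2, 1): 3 + (-4) + 22 = 21
Optimal value attained by: σ = (1, 3, 2).
Answer: det⊕(T) = 1; verdict: NONSINGULAR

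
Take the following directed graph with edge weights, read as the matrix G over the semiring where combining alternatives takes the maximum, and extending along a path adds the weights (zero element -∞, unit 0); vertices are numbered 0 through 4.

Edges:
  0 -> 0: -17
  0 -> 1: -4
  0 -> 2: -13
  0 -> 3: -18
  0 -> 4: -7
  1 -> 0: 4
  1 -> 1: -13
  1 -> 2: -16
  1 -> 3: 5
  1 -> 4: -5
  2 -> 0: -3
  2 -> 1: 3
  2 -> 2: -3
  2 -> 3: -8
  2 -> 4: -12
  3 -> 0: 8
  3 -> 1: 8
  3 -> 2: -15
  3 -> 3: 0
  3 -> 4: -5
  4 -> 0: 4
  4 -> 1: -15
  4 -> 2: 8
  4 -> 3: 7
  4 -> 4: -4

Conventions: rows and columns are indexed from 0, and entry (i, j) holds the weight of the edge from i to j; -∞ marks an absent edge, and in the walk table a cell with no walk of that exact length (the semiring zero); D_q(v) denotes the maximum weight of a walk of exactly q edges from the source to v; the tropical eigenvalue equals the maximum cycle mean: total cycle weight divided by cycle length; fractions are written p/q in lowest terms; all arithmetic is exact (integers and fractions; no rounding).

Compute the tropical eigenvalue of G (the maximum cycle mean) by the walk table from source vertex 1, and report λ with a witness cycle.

q=0: [-∞, 0, -∞, -∞, -∞]
q=1: [4, -13, -16, 5, -5]
q=2: [13, 13, 3, 5, 0]
q=3: [17, 13, 8, 18, 8]
q=4: [26, 26, 16, 18, 13]
q=5: [30, 26, 21, 31, 21]
Optimal cycle mean attained by: cycle 1->3->1, total 5 + 8, length 2.
Answer: λ = 13/2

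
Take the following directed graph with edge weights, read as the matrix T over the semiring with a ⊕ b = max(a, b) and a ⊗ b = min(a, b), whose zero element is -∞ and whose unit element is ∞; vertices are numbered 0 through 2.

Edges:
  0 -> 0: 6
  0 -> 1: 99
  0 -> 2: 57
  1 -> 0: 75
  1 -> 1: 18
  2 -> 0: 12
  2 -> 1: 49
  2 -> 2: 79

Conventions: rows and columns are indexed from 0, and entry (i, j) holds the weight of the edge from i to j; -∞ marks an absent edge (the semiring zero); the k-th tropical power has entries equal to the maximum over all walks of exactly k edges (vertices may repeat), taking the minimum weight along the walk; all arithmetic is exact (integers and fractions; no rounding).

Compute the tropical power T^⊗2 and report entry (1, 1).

T^⊗2:
  [75, 49, 57]
  [18, 75, 57]
  [49, 49, 79]
Key observation: the optimum is the walk 1->0->1, with weight 75 min 99 = 75.
Optimal value attained by: walk 1->0->1.
Answer: (T^⊗2)[1][1] = 75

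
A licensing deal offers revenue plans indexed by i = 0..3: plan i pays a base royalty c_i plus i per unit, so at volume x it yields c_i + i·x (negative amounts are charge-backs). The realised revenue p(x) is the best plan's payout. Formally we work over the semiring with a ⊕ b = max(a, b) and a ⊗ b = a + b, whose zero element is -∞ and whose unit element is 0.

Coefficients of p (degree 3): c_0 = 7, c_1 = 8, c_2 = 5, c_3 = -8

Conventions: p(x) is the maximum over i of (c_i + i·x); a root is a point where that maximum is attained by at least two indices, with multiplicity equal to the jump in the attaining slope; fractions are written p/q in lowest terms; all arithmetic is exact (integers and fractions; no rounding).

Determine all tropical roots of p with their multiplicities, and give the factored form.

hull edge (i=0, c=7) to (i=1, c=8): slope 1, span 1
hull edge (i=1, c=8) to (i=2, c=5): slope -3, span 1
hull edge (i=2, c=5) to (i=3, c=-8): slope -13, span 1
Factored form: p(x) = -8 ⊗ (x ⊕ (-1)) ⊗ (x ⊕ 3) ⊗ (x ⊕ 13)
Answer: roots = -1 (mult 1), 3 (mult 1), 13 (mult 1)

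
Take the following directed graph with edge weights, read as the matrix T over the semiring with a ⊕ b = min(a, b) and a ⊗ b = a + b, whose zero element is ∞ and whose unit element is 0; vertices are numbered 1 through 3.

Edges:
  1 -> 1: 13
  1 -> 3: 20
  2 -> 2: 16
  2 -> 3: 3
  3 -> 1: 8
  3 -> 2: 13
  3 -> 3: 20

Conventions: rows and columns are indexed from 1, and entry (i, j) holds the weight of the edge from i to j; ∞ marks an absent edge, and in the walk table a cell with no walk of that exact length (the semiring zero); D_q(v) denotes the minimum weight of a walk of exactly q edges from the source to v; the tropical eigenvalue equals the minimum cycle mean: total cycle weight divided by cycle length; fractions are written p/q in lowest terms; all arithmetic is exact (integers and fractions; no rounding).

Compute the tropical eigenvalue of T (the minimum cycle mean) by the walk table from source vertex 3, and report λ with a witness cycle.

q=0: [∞, ∞, 0]
q=1: [8, 13, 20]
q=2: [21, 29, 16]
q=3: [24, 29, 32]
Optimal cycle mean attained by: cycle 2->3->2, total 3 + 13, length 2.
Answer: λ = 8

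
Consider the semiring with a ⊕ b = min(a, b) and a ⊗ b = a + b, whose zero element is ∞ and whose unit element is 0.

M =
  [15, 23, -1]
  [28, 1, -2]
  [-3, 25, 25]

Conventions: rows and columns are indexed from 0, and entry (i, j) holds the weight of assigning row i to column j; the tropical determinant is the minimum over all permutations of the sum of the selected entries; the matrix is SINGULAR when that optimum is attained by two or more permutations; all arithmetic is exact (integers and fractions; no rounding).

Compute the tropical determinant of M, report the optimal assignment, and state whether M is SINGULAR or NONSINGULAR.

σ = (0, 1, 2): 15 + 1 + 25 = 41
σ = (0, 2, 1): 15 + (-2) + 25 = 38
σ = (1, 0, 2): 23 + 28 + 25 = 76
σ = (1, 2, 0): 23 + (-2) + (-3) = 18
σ = (2, 0, 1): (-1) + 28 + 25 = 52
σ = (2, 1, 0): (-1) + 1 + (-3) = -3
Optimal value attained by: σ = (2, 1, 0).
Answer: det⊕(M) = -3; verdict: NONSINGULAR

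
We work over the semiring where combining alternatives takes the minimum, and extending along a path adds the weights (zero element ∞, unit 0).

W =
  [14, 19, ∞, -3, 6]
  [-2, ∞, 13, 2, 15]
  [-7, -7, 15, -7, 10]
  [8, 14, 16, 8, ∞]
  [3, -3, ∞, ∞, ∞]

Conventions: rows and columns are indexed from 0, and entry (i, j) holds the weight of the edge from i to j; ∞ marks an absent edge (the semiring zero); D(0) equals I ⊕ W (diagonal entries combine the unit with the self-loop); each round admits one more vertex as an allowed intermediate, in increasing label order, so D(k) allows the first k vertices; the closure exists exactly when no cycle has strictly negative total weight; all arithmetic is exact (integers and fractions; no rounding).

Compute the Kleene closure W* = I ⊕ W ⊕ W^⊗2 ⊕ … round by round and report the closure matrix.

D(0):
  [0, 19, ∞, -3, 6]
  [-2, 0, 13, 2, 15]
  [-7, -7, 0, -7, 10]
  [8, 14, 16, 0, ∞]
  [3, -3, ∞, ∞, 0]
D(1):
  [0, 19, ∞, -3, 6]
  [-2, 0, 13, -5, 4]
  [-7, -7, 0, -10, -1]
  [8, 14, 16, 0, 14]
  [3, -3, ∞, 0, 0]
D(2):
  [0, 19, 32, -3, 6]
  [-2, 0, 13, -5, 4]
  [-9, -7, 0, -12, -3]
  [8, 14, 16, 0, 14]
  [-5, -3, 10, -8, 0]
D(3):
  [0, 19, 32, -3, 6]
  [-2, 0, 13, -5, 4]
  [-9, -7, 0, -12, -3]
  [7, 9, 16, 0, 13]
  [-5, -3, 10, -8, 0]
D(4):
  [0, 6, 13, -3, 6]
  [-2, 0, 11, -5, 4]
  [-9, -7, 0, -12, -3]
  [7, 9, 16, 0, 13]
  [-5, -3, 8, -8, 0]
D(5):
  [0, 3, 13, -3, 6]
  [-2, 0, 11, -5, 4]
  [-9, -7, 0, -12, -3]
  [7, 9, 16, 0, 13]
  [-5, -3, 8, -8, 0]
Answer: W* = [[0, 3, 13, -3, 6], [-2, 0, 11, -5, 4], [-9, -7, 0, -12, -3], [7, 9, 16, 0, 13], [-5, -3, 8, -8, 0]]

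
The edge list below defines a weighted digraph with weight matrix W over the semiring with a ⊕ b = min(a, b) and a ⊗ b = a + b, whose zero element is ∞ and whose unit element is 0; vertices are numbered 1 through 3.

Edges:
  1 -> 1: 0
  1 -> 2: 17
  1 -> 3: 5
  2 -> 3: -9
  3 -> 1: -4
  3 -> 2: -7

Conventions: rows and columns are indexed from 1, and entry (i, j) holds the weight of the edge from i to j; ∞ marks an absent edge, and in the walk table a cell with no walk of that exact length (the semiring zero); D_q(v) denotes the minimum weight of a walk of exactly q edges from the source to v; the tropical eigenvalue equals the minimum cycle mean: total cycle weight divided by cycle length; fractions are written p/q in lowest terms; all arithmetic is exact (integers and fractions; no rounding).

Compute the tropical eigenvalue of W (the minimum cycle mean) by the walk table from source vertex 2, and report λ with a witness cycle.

q=0: [∞, 0, ∞]
q=1: [∞, ∞, -9]
q=2: [-13, -16, ∞]
q=3: [-13, 4, -25]
Optimal cycle mean attained by: cycle 2->3->2, total (-9) + (-7), length 2.
Answer: λ = -8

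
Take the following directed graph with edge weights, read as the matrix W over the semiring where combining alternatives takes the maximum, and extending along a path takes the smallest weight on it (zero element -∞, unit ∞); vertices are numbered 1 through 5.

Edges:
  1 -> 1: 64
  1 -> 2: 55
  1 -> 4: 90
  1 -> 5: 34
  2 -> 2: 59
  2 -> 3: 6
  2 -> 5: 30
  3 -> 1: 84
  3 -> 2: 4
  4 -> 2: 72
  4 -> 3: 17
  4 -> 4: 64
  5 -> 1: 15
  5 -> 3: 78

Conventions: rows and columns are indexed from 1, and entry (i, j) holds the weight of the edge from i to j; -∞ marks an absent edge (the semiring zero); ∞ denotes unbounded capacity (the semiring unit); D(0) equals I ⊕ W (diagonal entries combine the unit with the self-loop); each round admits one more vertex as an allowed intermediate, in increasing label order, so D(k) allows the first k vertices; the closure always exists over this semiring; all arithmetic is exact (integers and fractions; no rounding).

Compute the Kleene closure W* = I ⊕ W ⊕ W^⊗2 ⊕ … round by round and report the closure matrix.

D(0):
  [∞, 55, -∞, 90, 34]
  [-∞, ∞, 6, -∞, 30]
  [84, 4, ∞, -∞, -∞]
  [-∞, 72, 17, ∞, -∞]
  [15, -∞, 78, -∞, ∞]
D(1):
  [∞, 55, -∞, 90, 34]
  [-∞, ∞, 6, -∞, 30]
  [84, 55, ∞, 84, 34]
  [-∞, 72, 17, ∞, -∞]
  [15, 15, 78, 15, ∞]
D(2):
  [∞, 55, 6, 90, 34]
  [-∞, ∞, 6, -∞, 30]
  [84, 55, ∞, 84, 34]
  [-∞, 72, 17, ∞, 30]
  [15, 15, 78, 15, ∞]
D(3):
  [∞, 55, 6, 90, 34]
  [6, ∞, 6, 6, 30]
  [84, 55, ∞, 84, 34]
  [17, 72, 17, ∞, 30]
  [78, 55, 78, 78, ∞]
D(4):
  [∞, 72, 17, 90, 34]
  [6, ∞, 6, 6, 30]
  [84, 72, ∞, 84, 34]
  [17, 72, 17, ∞, 30]
  [78, 72, 78, 78, ∞]
D(5):
  [∞, 72, 34, 90, 34]
  [30, ∞, 30, 30, 30]
  [84, 72, ∞, 84, 34]
  [30, 72, 30, ∞, 30]
  [78, 72, 78, 78, ∞]
Answer: W* = [[∞, 72, 34, 90, 34], [30, ∞, 30, 30, 30], [84, 72, ∞, 84, 34], [30, 72, 30, ∞, 30], [78, 72, 78, 78, ∞]]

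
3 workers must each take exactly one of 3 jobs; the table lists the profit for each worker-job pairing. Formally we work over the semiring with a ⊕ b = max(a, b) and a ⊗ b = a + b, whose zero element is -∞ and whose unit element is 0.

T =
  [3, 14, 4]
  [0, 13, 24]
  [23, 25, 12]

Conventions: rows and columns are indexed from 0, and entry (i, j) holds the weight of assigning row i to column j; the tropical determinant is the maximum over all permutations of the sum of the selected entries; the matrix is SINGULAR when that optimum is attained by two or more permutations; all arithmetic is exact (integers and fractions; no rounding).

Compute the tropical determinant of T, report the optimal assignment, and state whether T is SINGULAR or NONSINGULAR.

σ = (0, 1, 2): 3 + 13 + 12 = 28
σ = (0, 2, 1): 3 + 24 + 25 = 52
σ = (1, 0, 2): 14 + 0 + 12 = 26
σ = (1, 2, 0): 14 + 24 + 23 = 61
σ = (2, 0, 1): 4 + 0 + 25 = 29
σ = (2, 1, 0): 4 + 13 + 23 = 40
Optimal value attained by: σ = (1, 2, 0).
Answer: det⊕(T) = 61; verdict: NONSINGULAR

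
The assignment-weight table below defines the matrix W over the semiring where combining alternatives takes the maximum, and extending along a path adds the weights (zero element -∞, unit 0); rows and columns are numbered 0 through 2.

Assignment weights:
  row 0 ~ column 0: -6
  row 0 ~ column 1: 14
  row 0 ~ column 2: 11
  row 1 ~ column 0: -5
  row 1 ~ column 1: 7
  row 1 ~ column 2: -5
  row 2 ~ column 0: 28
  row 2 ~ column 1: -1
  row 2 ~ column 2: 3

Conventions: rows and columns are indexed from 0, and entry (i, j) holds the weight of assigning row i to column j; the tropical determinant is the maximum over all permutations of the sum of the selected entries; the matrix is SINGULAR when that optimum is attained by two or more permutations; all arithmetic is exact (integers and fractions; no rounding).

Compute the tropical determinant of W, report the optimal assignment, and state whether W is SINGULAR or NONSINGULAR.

σ = (0, 1, 2): (-6) + 7 + 3 = 4
σ = (0, 2, 1): (-6) + (-5) + (-1) = -12
σ = (1, 0, 2): 14 + (-5) + 3 = 12
σ = (1, 2, 0): 14 + (-5) + 28 = 37
σ = (2, 0, 1): 11 + (-5) + (-1) = 5
σ = (2, 1, 0): 11 + 7 + 28 = 46
Optimal value attained by: σ = (2, 1, 0).
Answer: det⊕(W) = 46; verdict: NONSINGULAR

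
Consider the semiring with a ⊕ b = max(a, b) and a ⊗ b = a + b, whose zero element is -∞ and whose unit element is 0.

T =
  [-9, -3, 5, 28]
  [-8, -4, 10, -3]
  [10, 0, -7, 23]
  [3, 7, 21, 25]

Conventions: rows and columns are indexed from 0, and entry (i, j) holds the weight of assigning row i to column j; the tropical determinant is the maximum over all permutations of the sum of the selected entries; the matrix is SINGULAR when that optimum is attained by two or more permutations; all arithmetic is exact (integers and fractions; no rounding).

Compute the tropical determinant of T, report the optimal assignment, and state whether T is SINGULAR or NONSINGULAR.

σ = (0, 1, 2, 3): (-9) + (-4) + (-7) + 25 = 5
σ = (0, 1, 3, 2): (-9) + (-4) + 23 + 21 = 31
σ = (0, 2, 1, 3): (-9) + 10 + 0 + 25 = 26
σ = (0, 2, 3, 1): (-9) + 10 + 23 + 7 = 31
σ = (0, 3, 1, 2): (-9) + (-3) + 0 + 21 = 9
σ = (0, 3, 2, 1): (-9) + (-3) + (-7) + 7 = -12
σ = (1, 0, 2, 3): (-3) + (-8) + (-7) + 25 = 7
σ = (1, 0, 3, 2): (-3) + (-8) + 23 + 21 = 33
σ = (1, 2, 0, 3): (-3) + 10 + 10 + 25 = 42
σ = (1, 2, 3, 0): (-3) + 10 + 23 + 3 = 33
σ = (1, 3, 0, 2): (-3) + (-3) + 10 + 21 = 25
σ = (1, 3, 2, 0): (-3) + (-3) + (-7) + 3 = -10
σ = (2, 0, 1, 3): 5 + (-8) + 0 + 25 = 22
σ = (2, 0, 3, 1): 5 + (-8) + 23 + 7 = 27
σ = (2, 1, 0, 3): 5 + (-4) + 10 + 25 = 36
σ = (2, 1, 3, 0): 5 + (-4) + 23 + 3 = 27
σ = (2, 3, 0, 1): 5 + (-3) + 10 + 7 = 19
σ = (2, 3, 1, 0): 5 + (-3) + 0 + 3 = 5
σ = (3, 0, 1, 2): 28 + (-8) + 0 + 21 = 41
σ = (3, 0, 2, 1): 28 + (-8) + (-7) + 7 = 20
σ = (3, 1, 0, 2): 28 + (-4) + 10 + 21 = 55
σ = (3, 1, 2, 0): 28 + (-4) + (-7) + 3 = 20
σ = (3, 2, 0, 1): 28 + 10 + 10 + 7 = 55
σ = (3, 2, 1, 0): 28 + 10 + 0 + 3 = 41
Optimal value attained by: σ = (3, 1, 0, 2).
Answer: det⊕(T) = 55; verdict: SINGULAR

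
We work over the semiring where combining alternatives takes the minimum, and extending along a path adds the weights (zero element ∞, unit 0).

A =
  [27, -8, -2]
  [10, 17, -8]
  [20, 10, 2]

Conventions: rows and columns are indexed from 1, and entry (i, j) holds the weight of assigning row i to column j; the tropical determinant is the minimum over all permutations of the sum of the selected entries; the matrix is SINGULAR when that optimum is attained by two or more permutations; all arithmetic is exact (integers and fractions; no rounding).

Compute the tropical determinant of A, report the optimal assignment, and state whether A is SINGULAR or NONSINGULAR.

σ = (1, 2, 3): 27 + 17 + 2 = 46
σ = (1, 3, 2): 27 + (-8) + 10 = 29
σ = (2, 1, 3): (-8) + 10 + 2 = 4
σ = (2, 3, 1): (-8) + (-8) + 20 = 4
σ = (3, 1, 2): (-2) + 10 + 10 = 18
σ = (3, 2, 1): (-2) + 17 + 20 = 35
Optimal value attained by: σ = (2, 1, 3).
Answer: det⊕(A) = 4; verdict: SINGULAR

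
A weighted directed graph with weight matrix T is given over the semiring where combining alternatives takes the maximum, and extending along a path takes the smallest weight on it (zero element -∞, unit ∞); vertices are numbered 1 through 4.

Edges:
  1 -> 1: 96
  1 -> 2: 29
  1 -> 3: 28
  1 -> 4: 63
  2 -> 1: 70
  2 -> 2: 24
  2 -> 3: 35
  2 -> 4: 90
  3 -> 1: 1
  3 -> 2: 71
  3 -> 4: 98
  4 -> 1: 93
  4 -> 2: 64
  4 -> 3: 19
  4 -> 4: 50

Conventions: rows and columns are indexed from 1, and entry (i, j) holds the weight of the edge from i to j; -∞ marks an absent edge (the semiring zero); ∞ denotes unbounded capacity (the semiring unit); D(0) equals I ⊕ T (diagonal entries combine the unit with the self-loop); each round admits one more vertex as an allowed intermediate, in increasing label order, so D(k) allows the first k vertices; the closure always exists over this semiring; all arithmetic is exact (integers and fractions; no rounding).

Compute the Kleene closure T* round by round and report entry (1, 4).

D(0):
  [∞, 29, 28, 63]
  [70, ∞, 35, 90]
  [1, 71, ∞, 98]
  [93, 64, 19, ∞]
D(1):
  [∞, 29, 28, 63]
  [70, ∞, 35, 90]
  [1, 71, ∞, 98]
  [93, 64, 28, ∞]
D(2):
  [∞, 29, 29, 63]
  [70, ∞, 35, 90]
  [70, 71, ∞, 98]
  [93, 64, 35, ∞]
D(3):
  [∞, 29, 29, 63]
  [70, ∞, 35, 90]
  [70, 71, ∞, 98]
  [93, 64, 35, ∞]
D(4):
  [∞, 63, 35, 63]
  [90, ∞, 35, 90]
  [93, 71, ∞, 98]
  [93, 64, 35, ∞]
Answer: T*[1][4] = 63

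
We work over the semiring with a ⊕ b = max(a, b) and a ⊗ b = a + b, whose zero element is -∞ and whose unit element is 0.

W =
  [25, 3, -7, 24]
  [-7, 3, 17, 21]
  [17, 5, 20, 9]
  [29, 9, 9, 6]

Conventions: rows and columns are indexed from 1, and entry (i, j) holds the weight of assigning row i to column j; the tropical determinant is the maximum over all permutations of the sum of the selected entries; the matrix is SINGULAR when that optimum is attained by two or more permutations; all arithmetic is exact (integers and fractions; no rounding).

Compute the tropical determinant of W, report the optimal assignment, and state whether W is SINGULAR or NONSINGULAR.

σ = (1, 2, 3, 4): 25 + 3 + 20 + 6 = 54
σ = (1, 2, 4, 3): 25 + 3 + 9 + 9 = 46
σ = (1, 3, 2, 4): 25 + 17 + 5 + 6 = 53
σ = (1, 3, 4, 2): 25 + 17 + 9 + 9 = 60
σ = (1, 4, 2, 3): 25 + 21 + 5 + 9 = 60
σ = (1, 4, 3, 2): 25 + 21 + 20 + 9 = 75
σ = (2, 1, 3, 4): 3 + (-7) + 20 + 6 = 22
σ = (2, 1, 4, 3): 3 + (-7) + 9 + 9 = 14
σ = (2, 3, 1, 4): 3 + 17 + 17 + 6 = 43
σ = (2, 3, 4, 1): 3 + 17 + 9 + 29 = 58
σ = (2, 4, 1, 3): 3 + 21 + 17 + 9 = 50
σ = (2, 4, 3, 1): 3 + 21 + 20 + 29 = 73
σ = (3, 1, 2, 4): (-7) + (-7) + 5 + 6 = -3
σ = (3, 1, 4, 2): (-7) + (-7) + 9 + 9 = 4
σ = (3, 2, 1, 4): (-7) + 3 + 17 + 6 = 19
σ = (3, 2, 4, 1): (-7) + 3 + 9 + 29 = 34
σ = (3, 4, 1, 2): (-7) + 21 + 17 + 9 = 40
σ = (3, 4, 2, 1): (-7) + 21 + 5 + 29 = 48
σ = (4, 1, 2, 3): 24 + (-7) + 5 + 9 = 31
σ = (4, 1, 3, 2): 24 + (-7) + 20 + 9 = 46
σ = (4, 2, 1, 3): 24 + 3 + 17 + 9 = 53
σ = (4, 2, 3, 1): 24 + 3 + 20 + 29 = 76
σ = (4, 3, 1, 2): 24 + 17 + 17 + 9 = 67
σ = (4, 3, 2, 1): 24 + 17 + 5 + 29 = 75
Optimal value attained by: σ = (4, 2, 3, 1).
Answer: det⊕(W) = 76; verdict: NONSINGULAR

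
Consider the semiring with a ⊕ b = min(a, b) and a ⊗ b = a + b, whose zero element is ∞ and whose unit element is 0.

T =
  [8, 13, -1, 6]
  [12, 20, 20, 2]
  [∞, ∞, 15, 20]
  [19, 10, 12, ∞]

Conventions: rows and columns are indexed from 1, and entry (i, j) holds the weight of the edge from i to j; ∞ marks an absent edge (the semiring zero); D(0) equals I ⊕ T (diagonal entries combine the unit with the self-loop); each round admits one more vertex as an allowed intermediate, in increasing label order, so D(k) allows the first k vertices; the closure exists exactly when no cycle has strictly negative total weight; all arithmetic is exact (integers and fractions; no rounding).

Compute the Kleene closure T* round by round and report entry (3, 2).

D(0):
  [0, 13, -1, 6]
  [12, 0, 20, 2]
  [∞, ∞, 0, 20]
  [19, 10, 12, 0]
D(1):
  [0, 13, -1, 6]
  [12, 0, 11, 2]
  [∞, ∞, 0, 20]
  [19, 10, 12, 0]
D(2):
  [0, 13, -1, 6]
  [12, 0, 11, 2]
  [∞, ∞, 0, 20]
  [19, 10, 12, 0]
D(3):
  [0, 13, -1, 6]
  [12, 0, 11, 2]
  [∞, ∞, 0, 20]
  [19, 10, 12, 0]
D(4):
  [0, 13, -1, 6]
  [12, 0, 11, 2]
  [39, 30, 0, 20]
  [19, 10, 12, 0]
Answer: T*[3][2] = 30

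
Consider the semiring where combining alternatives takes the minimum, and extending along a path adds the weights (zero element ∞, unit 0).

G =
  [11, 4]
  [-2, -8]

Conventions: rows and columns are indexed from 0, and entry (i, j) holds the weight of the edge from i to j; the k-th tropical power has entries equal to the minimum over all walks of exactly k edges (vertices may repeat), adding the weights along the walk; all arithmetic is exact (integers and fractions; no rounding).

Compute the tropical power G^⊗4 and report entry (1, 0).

G^⊗2:
  [2, -4]
  [-10, -16]
G^⊗3:
  [-6, -12]
  [-18, -24]
G^⊗4:
  [-14, -20]
  [-26, -32]
Key observation: the optimum is the walk 1->1->1->1->0, with weight (-8) + (-8) + (-8) + (-2) = -26.
Optimal value attained by: walk 1->1->1->1->0.
Answer: (G^⊗4)[1][0] = -26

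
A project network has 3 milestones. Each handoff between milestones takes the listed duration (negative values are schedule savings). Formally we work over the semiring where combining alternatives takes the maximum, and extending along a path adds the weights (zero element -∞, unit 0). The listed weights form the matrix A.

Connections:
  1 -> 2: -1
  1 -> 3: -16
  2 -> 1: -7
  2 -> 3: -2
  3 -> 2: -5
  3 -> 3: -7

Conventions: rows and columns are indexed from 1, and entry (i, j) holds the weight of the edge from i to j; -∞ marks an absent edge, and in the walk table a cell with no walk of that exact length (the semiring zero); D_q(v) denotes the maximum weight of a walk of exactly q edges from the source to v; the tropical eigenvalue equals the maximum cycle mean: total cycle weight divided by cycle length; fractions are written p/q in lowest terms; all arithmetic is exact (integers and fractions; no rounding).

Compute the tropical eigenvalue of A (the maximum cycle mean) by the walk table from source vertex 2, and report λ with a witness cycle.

q=0: [-∞, 0, -∞]
q=1: [-7, -∞, -2]
q=2: [-∞, -7, -9]
q=3: [-14, -14, -9]
Optimal cycle mean attained by: cycle 2->3->2, total (-2) + (-5), length 2.
Answer: λ = -7/2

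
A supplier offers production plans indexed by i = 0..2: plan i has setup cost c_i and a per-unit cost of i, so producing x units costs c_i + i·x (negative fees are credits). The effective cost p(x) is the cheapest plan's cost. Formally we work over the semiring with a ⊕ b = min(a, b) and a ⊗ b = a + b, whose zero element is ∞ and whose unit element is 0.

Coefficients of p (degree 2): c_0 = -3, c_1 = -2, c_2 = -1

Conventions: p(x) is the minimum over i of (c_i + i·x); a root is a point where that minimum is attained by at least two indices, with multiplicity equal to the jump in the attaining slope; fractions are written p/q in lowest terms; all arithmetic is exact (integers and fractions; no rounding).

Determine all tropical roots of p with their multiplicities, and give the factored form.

hull edge (i=0, c=-3) to (i=2, c=-1): slope 1, span 2
Factored form: p(x) = -1 ⊗ (x ⊕ (-1)) ⊗ (x ⊕ (-1))
Answer: roots = -1 (mult 2)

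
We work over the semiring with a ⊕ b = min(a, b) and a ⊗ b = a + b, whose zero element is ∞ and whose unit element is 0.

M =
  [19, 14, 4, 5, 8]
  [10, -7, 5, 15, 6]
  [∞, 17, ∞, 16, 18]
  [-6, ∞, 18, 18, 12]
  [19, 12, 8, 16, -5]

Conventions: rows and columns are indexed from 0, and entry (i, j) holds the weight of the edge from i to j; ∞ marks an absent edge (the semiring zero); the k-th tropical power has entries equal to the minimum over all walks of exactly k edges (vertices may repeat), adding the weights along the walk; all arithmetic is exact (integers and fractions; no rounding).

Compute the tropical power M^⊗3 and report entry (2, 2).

M^⊗2:
  [-1, 7, 16, 20, 3]
  [3, -14, -2, 8, -1]
  [10, 10, 22, 32, 13]
  [12, 8, -2, -1, 2]
  [10, 5, 3, 11, -10]
M^⊗3:
  [14, 0, 3, 4, -2]
  [-4, -21, -9, 1, -8]
  [20, 3, 14, 15, 8]
  [-7, 1, 10, 14, -3]
  [5, -2, -2, 6, -15]
Key observation: the optimum is the walk 2->3->0->2, with weight 16 + (-6) + 4 = 14.
Optimal value attained by: walk 2->3->0->2.
Answer: (M^⊗3)[2][2] = 14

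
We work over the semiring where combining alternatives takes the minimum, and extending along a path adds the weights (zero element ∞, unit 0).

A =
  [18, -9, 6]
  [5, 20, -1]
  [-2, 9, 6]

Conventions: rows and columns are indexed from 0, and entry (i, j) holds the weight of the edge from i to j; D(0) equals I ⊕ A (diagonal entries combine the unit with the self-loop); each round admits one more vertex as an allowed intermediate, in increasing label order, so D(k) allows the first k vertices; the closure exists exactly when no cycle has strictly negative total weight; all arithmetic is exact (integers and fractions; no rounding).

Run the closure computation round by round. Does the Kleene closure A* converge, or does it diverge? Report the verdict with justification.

D(0):
  [0, -9, 6]
  [5, 0, -1]
  [-2, 9, 0]
Detection: at round 1, diagonal entry (1, 1) turns strictly negative.
Key observation: the cycle 1->0->1 has total weight 5 + (-9), which is strictly negative.
Answer: DIVERGES — negative cycle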